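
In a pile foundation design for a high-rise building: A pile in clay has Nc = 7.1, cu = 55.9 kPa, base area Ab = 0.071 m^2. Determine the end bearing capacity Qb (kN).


Result: 28.18 kN

Derivation:
Using Qb = Nc * cu * Ab
Qb = 7.1 * 55.9 * 0.071
Qb = 28.18 kN


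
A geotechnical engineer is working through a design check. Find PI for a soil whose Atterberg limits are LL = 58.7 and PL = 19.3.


Result: 39.4

Derivation:
Using PI = LL - PL
PI = 58.7 - 19.3
PI = 39.4


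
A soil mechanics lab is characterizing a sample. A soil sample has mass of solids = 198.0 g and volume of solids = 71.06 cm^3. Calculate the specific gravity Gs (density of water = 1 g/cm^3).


Using Gs = m_s / (V_s * rho_w)
Since rho_w = 1 g/cm^3:
Gs = 198.0 / 71.06
Gs = 2.786


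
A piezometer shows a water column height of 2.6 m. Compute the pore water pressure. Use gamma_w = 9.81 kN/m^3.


Using u = gamma_w * h_w
u = 9.81 * 2.6
u = 25.51 kPa


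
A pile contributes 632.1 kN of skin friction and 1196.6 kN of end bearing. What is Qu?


Using Qu = Qf + Qb
Qu = 632.1 + 1196.6
Qu = 1828.7 kN


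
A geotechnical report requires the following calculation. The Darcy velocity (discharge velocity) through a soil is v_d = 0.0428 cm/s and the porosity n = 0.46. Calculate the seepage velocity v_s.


Result: 0.09304 cm/s

Derivation:
Using v_s = v_d / n
v_s = 0.0428 / 0.46
v_s = 0.09304 cm/s


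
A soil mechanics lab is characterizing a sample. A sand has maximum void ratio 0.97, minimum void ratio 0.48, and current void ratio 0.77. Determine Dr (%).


Using Dr = (e_max - e) / (e_max - e_min) * 100
e_max - e = 0.97 - 0.77 = 0.2
e_max - e_min = 0.97 - 0.48 = 0.49
Dr = 0.2 / 0.49 * 100
Dr = 40.82 %


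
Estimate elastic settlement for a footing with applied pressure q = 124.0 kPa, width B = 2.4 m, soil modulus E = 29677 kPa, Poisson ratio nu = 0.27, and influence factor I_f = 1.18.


Using Se = q * B * (1 - nu^2) * I_f / E
1 - nu^2 = 1 - 0.27^2 = 0.9271
Se = 124.0 * 2.4 * 0.9271 * 1.18 / 29677
Se = 0.010970 m
Convert to mm: Se = 0.010970 * 1000 = 10.97 mm


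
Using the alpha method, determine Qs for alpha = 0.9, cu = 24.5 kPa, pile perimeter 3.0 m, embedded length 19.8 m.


Using Qs = alpha * cu * perimeter * L
Qs = 0.9 * 24.5 * 3.0 * 19.8
Qs = 1309.77 kN


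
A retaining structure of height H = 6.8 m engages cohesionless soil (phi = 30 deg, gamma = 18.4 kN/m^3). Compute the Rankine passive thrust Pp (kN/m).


Compute passive earth pressure coefficient:
Kp = tan^2(45 + phi/2) = tan^2(60.0) = 3
Compute passive force:
Pp = 0.5 * Kp * gamma * H^2
Pp = 0.5 * 3 * 18.4 * 6.8^2
Pp = 1276.22 kN/m


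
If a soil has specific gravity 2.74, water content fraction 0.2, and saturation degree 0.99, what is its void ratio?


Result: 0.5535

Derivation:
Using the relation e = Gs * w / S
e = 2.74 * 0.2 / 0.99
e = 0.5535


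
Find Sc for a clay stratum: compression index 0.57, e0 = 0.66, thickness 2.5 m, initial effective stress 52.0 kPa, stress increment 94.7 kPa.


Using Sc = Cc * H / (1 + e0) * log10((sigma0 + delta_sigma) / sigma0)
Stress ratio = (52.0 + 94.7) / 52.0 = 2.82115
log10(2.82115) = 0.450427
Cc * H / (1 + e0) = 0.57 * 2.5 / (1 + 0.66) = 0.858434
Sc = 0.858434 * 0.450427
Sc = 0.3867 m


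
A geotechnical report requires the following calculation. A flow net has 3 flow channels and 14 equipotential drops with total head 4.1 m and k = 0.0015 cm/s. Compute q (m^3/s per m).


Result: 1.318e-05 m^3/s per m

Derivation:
Convert k to m/s for unit consistency with H:
k = 0.0015 cm/s = 0.0015 / 100 m/s = 1.5e-05 m/s
Using q = k * H * Nf / Nd
Nf / Nd = 3 / 14 = 0.2143
q = 1.5e-05 * 4.1 * 0.2143
q = 1.318e-05 m^3/s per m


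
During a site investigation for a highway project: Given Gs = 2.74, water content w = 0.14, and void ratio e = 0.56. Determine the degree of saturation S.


Using S = Gs * w / e
S = 2.74 * 0.14 / 0.56
S = 0.685


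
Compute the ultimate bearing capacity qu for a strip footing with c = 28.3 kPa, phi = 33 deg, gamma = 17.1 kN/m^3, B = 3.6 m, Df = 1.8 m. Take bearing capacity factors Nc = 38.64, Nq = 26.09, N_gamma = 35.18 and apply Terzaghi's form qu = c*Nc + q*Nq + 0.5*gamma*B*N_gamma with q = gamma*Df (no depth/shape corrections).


Compute qu = c*Nc + gamma*Df*Nq + 0.5*gamma*B*N_gamma
Term 1: 28.3 * 38.64 = 1093.512
Term 2: 17.1 * 1.8 * 26.09 = 803.0502
Term 3: 0.5 * 17.1 * 3.6 * 35.18 = 1082.8404
qu = 1093.512 + 803.0502 + 1082.8404
qu = 2979.4 kPa


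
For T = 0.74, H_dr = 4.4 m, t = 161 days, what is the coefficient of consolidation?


Using cv = T * H_dr^2 / t
H_dr^2 = 4.4^2 = 19.36
cv = 0.74 * 19.36 / 161
cv = 0.08898 m^2/day


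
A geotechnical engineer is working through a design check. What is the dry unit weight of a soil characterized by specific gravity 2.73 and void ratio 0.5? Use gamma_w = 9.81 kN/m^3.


Result: 17.854 kN/m^3

Derivation:
Using gamma_d = Gs * gamma_w / (1 + e)
gamma_d = 2.73 * 9.81 / (1 + 0.5)
gamma_d = 2.73 * 9.81 / 1.5
gamma_d = 17.854 kN/m^3


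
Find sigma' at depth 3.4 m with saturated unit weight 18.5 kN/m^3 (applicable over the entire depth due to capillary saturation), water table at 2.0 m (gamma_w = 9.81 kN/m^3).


Total stress = gamma_sat * depth
sigma = 18.5 * 3.4 = 62.9 kPa
Pore water pressure u = gamma_w * (depth - d_wt)
u = 9.81 * (3.4 - 2.0) = 13.734 kPa
Effective stress = sigma - u
sigma' = 62.9 - 13.734 = 49.17 kPa


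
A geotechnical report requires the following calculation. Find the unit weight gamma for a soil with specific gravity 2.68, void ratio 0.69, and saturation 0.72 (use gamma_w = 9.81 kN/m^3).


Using gamma = gamma_w * (Gs + S*e) / (1 + e)
Numerator: Gs + S*e = 2.68 + 0.72*0.69 = 3.1768
Denominator: 1 + e = 1 + 0.69 = 1.69
gamma = 9.81 * 3.1768 / 1.69
gamma = 18.44 kN/m^3


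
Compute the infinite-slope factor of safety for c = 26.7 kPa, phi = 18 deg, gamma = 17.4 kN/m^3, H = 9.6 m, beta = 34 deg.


Using Fs = c / (gamma*H*sin(beta)*cos(beta)) + tan(phi)/tan(beta)
Cohesion contribution = 26.7 / (17.4*9.6*sin(34)*cos(34))
Cohesion contribution = 0.34479
Friction contribution = tan(18)/tan(34) = 0.481713
Fs = 0.34479 + 0.481713
Fs = 0.827


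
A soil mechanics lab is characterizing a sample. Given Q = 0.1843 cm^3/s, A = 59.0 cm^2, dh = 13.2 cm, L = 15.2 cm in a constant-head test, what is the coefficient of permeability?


Compute hydraulic gradient:
i = dh / L = 13.2 / 15.2 = 0.868421
Then apply Darcy's law:
k = Q / (A * i)
k = 0.1843 / (59.0 * 0.868421)
k = 0.1843 / 51.2368
k = 0.003597 cm/s


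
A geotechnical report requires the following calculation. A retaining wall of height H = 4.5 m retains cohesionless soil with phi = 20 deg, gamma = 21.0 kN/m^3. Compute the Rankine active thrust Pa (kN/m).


Compute active earth pressure coefficient:
Ka = tan^2(45 - phi/2) = tan^2(35.0) = 0.490291
Compute active force:
Pa = 0.5 * Ka * gamma * H^2
Pa = 0.5 * 0.490291 * 21.0 * 4.5^2
Pa = 104.25 kN/m


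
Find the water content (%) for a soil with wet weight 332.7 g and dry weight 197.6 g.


Result: 68.37 %

Derivation:
Using w = (m_wet - m_dry) / m_dry * 100
m_wet - m_dry = 332.7 - 197.6 = 135.1 g
w = 135.1 / 197.6 * 100
w = 68.37 %


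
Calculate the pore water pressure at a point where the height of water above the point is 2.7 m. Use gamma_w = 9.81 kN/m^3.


Using u = gamma_w * h_w
u = 9.81 * 2.7
u = 26.49 kPa


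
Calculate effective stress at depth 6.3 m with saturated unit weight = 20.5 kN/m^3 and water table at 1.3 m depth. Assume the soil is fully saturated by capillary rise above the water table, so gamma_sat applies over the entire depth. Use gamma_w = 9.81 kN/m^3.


Result: 80.1 kPa

Derivation:
Total stress = gamma_sat * depth
sigma = 20.5 * 6.3 = 129.15 kPa
Pore water pressure u = gamma_w * (depth - d_wt)
u = 9.81 * (6.3 - 1.3) = 49.05 kPa
Effective stress = sigma - u
sigma' = 129.15 - 49.05 = 80.1 kPa


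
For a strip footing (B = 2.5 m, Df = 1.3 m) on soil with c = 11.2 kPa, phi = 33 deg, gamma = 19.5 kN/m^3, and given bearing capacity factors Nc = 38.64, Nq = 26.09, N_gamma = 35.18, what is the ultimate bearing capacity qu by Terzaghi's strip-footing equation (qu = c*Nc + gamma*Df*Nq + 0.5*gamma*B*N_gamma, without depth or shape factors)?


Result: 1951.66 kPa

Derivation:
Compute qu = c*Nc + gamma*Df*Nq + 0.5*gamma*B*N_gamma
Term 1: 11.2 * 38.64 = 432.768
Term 2: 19.5 * 1.3 * 26.09 = 661.3815
Term 3: 0.5 * 19.5 * 2.5 * 35.18 = 857.5125
qu = 432.768 + 661.3815 + 857.5125
qu = 1951.66 kPa


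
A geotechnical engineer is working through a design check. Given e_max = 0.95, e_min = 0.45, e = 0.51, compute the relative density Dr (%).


Result: 88.0 %

Derivation:
Using Dr = (e_max - e) / (e_max - e_min) * 100
e_max - e = 0.95 - 0.51 = 0.44
e_max - e_min = 0.95 - 0.45 = 0.5
Dr = 0.44 / 0.5 * 100
Dr = 88.0 %


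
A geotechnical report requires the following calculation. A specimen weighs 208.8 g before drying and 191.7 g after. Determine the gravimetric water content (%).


Result: 8.92 %

Derivation:
Using w = (m_wet - m_dry) / m_dry * 100
m_wet - m_dry = 208.8 - 191.7 = 17.1 g
w = 17.1 / 191.7 * 100
w = 8.92 %


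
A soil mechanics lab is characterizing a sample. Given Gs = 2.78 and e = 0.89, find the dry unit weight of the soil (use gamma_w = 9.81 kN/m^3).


Using gamma_d = Gs * gamma_w / (1 + e)
gamma_d = 2.78 * 9.81 / (1 + 0.89)
gamma_d = 2.78 * 9.81 / 1.89
gamma_d = 14.43 kN/m^3


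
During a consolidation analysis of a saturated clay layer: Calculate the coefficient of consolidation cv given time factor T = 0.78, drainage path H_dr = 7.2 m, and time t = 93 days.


Using cv = T * H_dr^2 / t
H_dr^2 = 7.2^2 = 51.84
cv = 0.78 * 51.84 / 93
cv = 0.43479 m^2/day


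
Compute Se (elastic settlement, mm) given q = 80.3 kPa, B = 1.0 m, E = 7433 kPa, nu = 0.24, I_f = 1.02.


Result: 10.385 mm

Derivation:
Using Se = q * B * (1 - nu^2) * I_f / E
1 - nu^2 = 1 - 0.24^2 = 0.9424
Se = 80.3 * 1.0 * 0.9424 * 1.02 / 7433
Se = 0.010385 m
Convert to mm: Se = 0.010385 * 1000 = 10.385 mm


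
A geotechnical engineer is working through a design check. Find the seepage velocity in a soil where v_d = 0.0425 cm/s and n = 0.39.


Result: 0.10897 cm/s

Derivation:
Using v_s = v_d / n
v_s = 0.0425 / 0.39
v_s = 0.10897 cm/s


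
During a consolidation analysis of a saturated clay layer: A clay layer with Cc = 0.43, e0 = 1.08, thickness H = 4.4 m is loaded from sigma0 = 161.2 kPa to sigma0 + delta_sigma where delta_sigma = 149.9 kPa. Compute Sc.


Using Sc = Cc * H / (1 + e0) * log10((sigma0 + delta_sigma) / sigma0)
Stress ratio = (161.2 + 149.9) / 161.2 = 1.9299
log10(1.9299) = 0.285535
Cc * H / (1 + e0) = 0.43 * 4.4 / (1 + 1.08) = 0.909615
Sc = 0.909615 * 0.285535
Sc = 0.2597 m


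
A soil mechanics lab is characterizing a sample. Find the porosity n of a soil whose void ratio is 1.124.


Result: 0.5292

Derivation:
Using the relation n = e / (1 + e)
n = 1.124 / (1 + 1.124)
n = 1.124 / 2.124
n = 0.5292


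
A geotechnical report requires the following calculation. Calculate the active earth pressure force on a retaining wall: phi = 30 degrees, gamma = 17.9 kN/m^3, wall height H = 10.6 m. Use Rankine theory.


Compute active earth pressure coefficient:
Ka = tan^2(45 - phi/2) = tan^2(30.0) = 0.333333
Compute active force:
Pa = 0.5 * Ka * gamma * H^2
Pa = 0.5 * 0.333333 * 17.9 * 10.6^2
Pa = 335.21 kN/m


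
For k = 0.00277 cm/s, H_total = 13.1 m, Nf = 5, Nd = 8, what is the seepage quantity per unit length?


Result: 0.0002268 m^3/s per m

Derivation:
Convert k to m/s for unit consistency with H:
k = 0.00277 cm/s = 0.00277 / 100 m/s = 2.77e-05 m/s
Using q = k * H * Nf / Nd
Nf / Nd = 5 / 8 = 0.625
q = 2.77e-05 * 13.1 * 0.625
q = 0.0002268 m^3/s per m


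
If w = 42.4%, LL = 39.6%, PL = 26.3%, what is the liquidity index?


First compute the plasticity index:
PI = LL - PL = 39.6 - 26.3 = 13.3
Then compute the liquidity index:
LI = (w - PL) / PI
LI = (42.4 - 26.3) / 13.3
LI = 1.211


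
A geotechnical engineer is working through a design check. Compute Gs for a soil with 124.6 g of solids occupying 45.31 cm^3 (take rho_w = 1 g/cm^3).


Using Gs = m_s / (V_s * rho_w)
Since rho_w = 1 g/cm^3:
Gs = 124.6 / 45.31
Gs = 2.75


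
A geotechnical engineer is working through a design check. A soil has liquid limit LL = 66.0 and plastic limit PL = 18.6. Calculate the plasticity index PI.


Using PI = LL - PL
PI = 66.0 - 18.6
PI = 47.4


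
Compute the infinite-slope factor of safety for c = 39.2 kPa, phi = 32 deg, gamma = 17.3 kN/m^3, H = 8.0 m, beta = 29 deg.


Using Fs = c / (gamma*H*sin(beta)*cos(beta)) + tan(phi)/tan(beta)
Cohesion contribution = 39.2 / (17.3*8.0*sin(29)*cos(29))
Cohesion contribution = 0.667974
Friction contribution = tan(32)/tan(29) = 1.12729
Fs = 0.667974 + 1.12729
Fs = 1.795


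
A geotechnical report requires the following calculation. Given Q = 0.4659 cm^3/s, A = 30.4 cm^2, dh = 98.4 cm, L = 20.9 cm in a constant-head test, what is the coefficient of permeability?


Compute hydraulic gradient:
i = dh / L = 98.4 / 20.9 = 4.70813
Then apply Darcy's law:
k = Q / (A * i)
k = 0.4659 / (30.4 * 4.70813)
k = 0.4659 / 143.127
k = 0.003255 cm/s


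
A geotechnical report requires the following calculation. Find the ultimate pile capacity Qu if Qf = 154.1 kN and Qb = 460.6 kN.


Result: 614.7 kN

Derivation:
Using Qu = Qf + Qb
Qu = 154.1 + 460.6
Qu = 614.7 kN


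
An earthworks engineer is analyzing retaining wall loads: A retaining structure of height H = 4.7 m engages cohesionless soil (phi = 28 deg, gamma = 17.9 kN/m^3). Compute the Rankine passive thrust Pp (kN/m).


Compute passive earth pressure coefficient:
Kp = tan^2(45 + phi/2) = tan^2(59.0) = 2.769826
Compute passive force:
Pp = 0.5 * Kp * gamma * H^2
Pp = 0.5 * 2.769826 * 17.9 * 4.7^2
Pp = 547.61 kN/m


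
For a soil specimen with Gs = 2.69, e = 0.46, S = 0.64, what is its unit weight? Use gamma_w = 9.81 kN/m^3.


Using gamma = gamma_w * (Gs + S*e) / (1 + e)
Numerator: Gs + S*e = 2.69 + 0.64*0.46 = 2.9844
Denominator: 1 + e = 1 + 0.46 = 1.46
gamma = 9.81 * 2.9844 / 1.46
gamma = 20.053 kN/m^3


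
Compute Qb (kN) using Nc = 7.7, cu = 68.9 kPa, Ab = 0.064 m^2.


Using Qb = Nc * cu * Ab
Qb = 7.7 * 68.9 * 0.064
Qb = 33.95 kN


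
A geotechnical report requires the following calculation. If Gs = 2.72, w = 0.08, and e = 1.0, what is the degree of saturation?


Using S = Gs * w / e
S = 2.72 * 0.08 / 1.0
S = 0.2176


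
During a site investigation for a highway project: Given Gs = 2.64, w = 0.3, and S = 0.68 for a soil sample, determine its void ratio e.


Using the relation e = Gs * w / S
e = 2.64 * 0.3 / 0.68
e = 1.1647


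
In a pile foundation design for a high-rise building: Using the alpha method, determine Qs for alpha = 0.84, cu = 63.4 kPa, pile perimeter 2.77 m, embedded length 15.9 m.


Using Qs = alpha * cu * perimeter * L
Qs = 0.84 * 63.4 * 2.77 * 15.9
Qs = 2345.55 kN


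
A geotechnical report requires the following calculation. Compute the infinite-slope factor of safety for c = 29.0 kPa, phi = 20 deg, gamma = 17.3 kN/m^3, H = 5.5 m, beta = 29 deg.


Using Fs = c / (gamma*H*sin(beta)*cos(beta)) + tan(phi)/tan(beta)
Cohesion contribution = 29.0 / (17.3*5.5*sin(29)*cos(29))
Cohesion contribution = 0.718785
Friction contribution = tan(20)/tan(29) = 0.65662
Fs = 0.718785 + 0.65662
Fs = 1.375


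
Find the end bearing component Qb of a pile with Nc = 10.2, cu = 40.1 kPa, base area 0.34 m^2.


Result: 139.07 kN

Derivation:
Using Qb = Nc * cu * Ab
Qb = 10.2 * 40.1 * 0.34
Qb = 139.07 kN


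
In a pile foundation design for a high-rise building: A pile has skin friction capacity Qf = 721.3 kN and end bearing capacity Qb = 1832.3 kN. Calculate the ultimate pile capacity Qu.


Using Qu = Qf + Qb
Qu = 721.3 + 1832.3
Qu = 2553.6 kN


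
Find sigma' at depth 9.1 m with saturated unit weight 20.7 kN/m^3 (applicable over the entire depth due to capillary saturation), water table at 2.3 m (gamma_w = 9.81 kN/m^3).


Total stress = gamma_sat * depth
sigma = 20.7 * 9.1 = 188.37 kPa
Pore water pressure u = gamma_w * (depth - d_wt)
u = 9.81 * (9.1 - 2.3) = 66.708 kPa
Effective stress = sigma - u
sigma' = 188.37 - 66.708 = 121.66 kPa


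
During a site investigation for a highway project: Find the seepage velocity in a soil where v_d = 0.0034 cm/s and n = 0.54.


Result: 0.0063 cm/s

Derivation:
Using v_s = v_d / n
v_s = 0.0034 / 0.54
v_s = 0.0063 cm/s


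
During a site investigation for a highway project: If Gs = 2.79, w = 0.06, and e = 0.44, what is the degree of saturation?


Using S = Gs * w / e
S = 2.79 * 0.06 / 0.44
S = 0.3805


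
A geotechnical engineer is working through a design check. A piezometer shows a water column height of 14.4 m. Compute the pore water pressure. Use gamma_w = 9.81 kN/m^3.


Result: 141.26 kPa

Derivation:
Using u = gamma_w * h_w
u = 9.81 * 14.4
u = 141.26 kPa


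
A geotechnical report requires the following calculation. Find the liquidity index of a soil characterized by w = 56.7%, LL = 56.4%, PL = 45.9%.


Result: 1.029

Derivation:
First compute the plasticity index:
PI = LL - PL = 56.4 - 45.9 = 10.5
Then compute the liquidity index:
LI = (w - PL) / PI
LI = (56.7 - 45.9) / 10.5
LI = 1.029


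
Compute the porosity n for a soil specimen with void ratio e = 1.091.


Using the relation n = e / (1 + e)
n = 1.091 / (1 + 1.091)
n = 1.091 / 2.091
n = 0.5218


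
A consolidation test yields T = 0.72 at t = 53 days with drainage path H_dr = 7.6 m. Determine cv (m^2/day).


Using cv = T * H_dr^2 / t
H_dr^2 = 7.6^2 = 57.76
cv = 0.72 * 57.76 / 53
cv = 0.78466 m^2/day


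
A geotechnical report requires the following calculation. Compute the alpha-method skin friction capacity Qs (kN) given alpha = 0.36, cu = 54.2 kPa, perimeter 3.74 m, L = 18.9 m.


Result: 1379.23 kN

Derivation:
Using Qs = alpha * cu * perimeter * L
Qs = 0.36 * 54.2 * 3.74 * 18.9
Qs = 1379.23 kN


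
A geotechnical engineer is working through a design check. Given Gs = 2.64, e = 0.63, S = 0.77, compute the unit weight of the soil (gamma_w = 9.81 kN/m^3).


Result: 18.808 kN/m^3

Derivation:
Using gamma = gamma_w * (Gs + S*e) / (1 + e)
Numerator: Gs + S*e = 2.64 + 0.77*0.63 = 3.1251
Denominator: 1 + e = 1 + 0.63 = 1.63
gamma = 9.81 * 3.1251 / 1.63
gamma = 18.808 kN/m^3


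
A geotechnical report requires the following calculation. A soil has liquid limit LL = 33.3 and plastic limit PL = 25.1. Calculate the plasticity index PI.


Using PI = LL - PL
PI = 33.3 - 25.1
PI = 8.2


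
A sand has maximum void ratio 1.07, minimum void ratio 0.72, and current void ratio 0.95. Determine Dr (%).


Using Dr = (e_max - e) / (e_max - e_min) * 100
e_max - e = 1.07 - 0.95 = 0.12
e_max - e_min = 1.07 - 0.72 = 0.35
Dr = 0.12 / 0.35 * 100
Dr = 34.29 %


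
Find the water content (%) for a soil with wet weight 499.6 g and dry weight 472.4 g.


Using w = (m_wet - m_dry) / m_dry * 100
m_wet - m_dry = 499.6 - 472.4 = 27.2 g
w = 27.2 / 472.4 * 100
w = 5.76 %


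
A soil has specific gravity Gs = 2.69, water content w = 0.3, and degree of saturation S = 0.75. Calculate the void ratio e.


Using the relation e = Gs * w / S
e = 2.69 * 0.3 / 0.75
e = 1.076


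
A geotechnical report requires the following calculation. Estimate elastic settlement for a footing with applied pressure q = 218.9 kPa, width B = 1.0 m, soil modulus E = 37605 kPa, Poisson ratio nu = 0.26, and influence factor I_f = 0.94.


Using Se = q * B * (1 - nu^2) * I_f / E
1 - nu^2 = 1 - 0.26^2 = 0.9324
Se = 218.9 * 1.0 * 0.9324 * 0.94 / 37605
Se = 0.005102 m
Convert to mm: Se = 0.005102 * 1000 = 5.102 mm


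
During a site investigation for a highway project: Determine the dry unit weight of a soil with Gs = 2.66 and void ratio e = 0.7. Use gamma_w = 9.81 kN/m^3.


Result: 15.35 kN/m^3

Derivation:
Using gamma_d = Gs * gamma_w / (1 + e)
gamma_d = 2.66 * 9.81 / (1 + 0.7)
gamma_d = 2.66 * 9.81 / 1.7
gamma_d = 15.35 kN/m^3


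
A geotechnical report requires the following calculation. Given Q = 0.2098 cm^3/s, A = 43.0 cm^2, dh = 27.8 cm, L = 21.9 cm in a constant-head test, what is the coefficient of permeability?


Compute hydraulic gradient:
i = dh / L = 27.8 / 21.9 = 1.26941
Then apply Darcy's law:
k = Q / (A * i)
k = 0.2098 / (43.0 * 1.26941)
k = 0.2098 / 54.5845
k = 0.003844 cm/s


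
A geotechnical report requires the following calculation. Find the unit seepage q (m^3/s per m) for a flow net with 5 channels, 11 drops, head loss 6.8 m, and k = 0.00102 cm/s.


Convert k to m/s for unit consistency with H:
k = 0.00102 cm/s = 0.00102 / 100 m/s = 1.02e-05 m/s
Using q = k * H * Nf / Nd
Nf / Nd = 5 / 11 = 0.4545
q = 1.02e-05 * 6.8 * 0.4545
q = 3.153e-05 m^3/s per m


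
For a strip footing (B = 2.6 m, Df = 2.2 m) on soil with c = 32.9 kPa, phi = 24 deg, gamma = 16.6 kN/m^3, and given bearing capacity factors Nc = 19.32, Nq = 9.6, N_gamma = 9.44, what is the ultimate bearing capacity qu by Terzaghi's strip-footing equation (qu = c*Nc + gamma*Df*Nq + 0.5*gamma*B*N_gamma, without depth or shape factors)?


Compute qu = c*Nc + gamma*Df*Nq + 0.5*gamma*B*N_gamma
Term 1: 32.9 * 19.32 = 635.628
Term 2: 16.6 * 2.2 * 9.6 = 350.592
Term 3: 0.5 * 16.6 * 2.6 * 9.44 = 203.7152
qu = 635.628 + 350.592 + 203.7152
qu = 1189.94 kPa


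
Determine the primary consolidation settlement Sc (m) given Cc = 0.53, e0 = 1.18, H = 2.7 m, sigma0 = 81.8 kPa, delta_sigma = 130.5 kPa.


Result: 0.2719 m

Derivation:
Using Sc = Cc * H / (1 + e0) * log10((sigma0 + delta_sigma) / sigma0)
Stress ratio = (81.8 + 130.5) / 81.8 = 2.59535
log10(2.59535) = 0.414197
Cc * H / (1 + e0) = 0.53 * 2.7 / (1 + 1.18) = 0.656422
Sc = 0.656422 * 0.414197
Sc = 0.2719 m


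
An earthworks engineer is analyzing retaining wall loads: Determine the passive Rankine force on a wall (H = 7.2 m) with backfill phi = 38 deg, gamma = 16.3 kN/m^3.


Compute passive earth pressure coefficient:
Kp = tan^2(45 + phi/2) = tan^2(64.0) = 4.203746
Compute passive force:
Pp = 0.5 * Kp * gamma * H^2
Pp = 0.5 * 4.203746 * 16.3 * 7.2^2
Pp = 1776.07 kN/m


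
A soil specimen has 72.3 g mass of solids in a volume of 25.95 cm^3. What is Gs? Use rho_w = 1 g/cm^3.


Using Gs = m_s / (V_s * rho_w)
Since rho_w = 1 g/cm^3:
Gs = 72.3 / 25.95
Gs = 2.786


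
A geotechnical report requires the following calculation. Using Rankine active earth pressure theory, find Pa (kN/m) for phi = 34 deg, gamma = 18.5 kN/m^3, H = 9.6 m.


Result: 241.01 kN/m

Derivation:
Compute active earth pressure coefficient:
Ka = tan^2(45 - phi/2) = tan^2(28.0) = 0.282715
Compute active force:
Pa = 0.5 * Ka * gamma * H^2
Pa = 0.5 * 0.282715 * 18.5 * 9.6^2
Pa = 241.01 kN/m


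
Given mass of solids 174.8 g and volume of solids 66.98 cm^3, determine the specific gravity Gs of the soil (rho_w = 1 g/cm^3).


Using Gs = m_s / (V_s * rho_w)
Since rho_w = 1 g/cm^3:
Gs = 174.8 / 66.98
Gs = 2.61


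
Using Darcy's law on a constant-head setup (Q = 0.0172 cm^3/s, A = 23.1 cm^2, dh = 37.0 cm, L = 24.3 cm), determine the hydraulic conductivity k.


Compute hydraulic gradient:
i = dh / L = 37.0 / 24.3 = 1.52263
Then apply Darcy's law:
k = Q / (A * i)
k = 0.0172 / (23.1 * 1.52263)
k = 0.0172 / 35.1728
k = 0.000489 cm/s


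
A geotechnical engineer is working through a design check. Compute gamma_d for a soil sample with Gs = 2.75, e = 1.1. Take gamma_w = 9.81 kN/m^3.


Result: 12.846 kN/m^3

Derivation:
Using gamma_d = Gs * gamma_w / (1 + e)
gamma_d = 2.75 * 9.81 / (1 + 1.1)
gamma_d = 2.75 * 9.81 / 2.1
gamma_d = 12.846 kN/m^3


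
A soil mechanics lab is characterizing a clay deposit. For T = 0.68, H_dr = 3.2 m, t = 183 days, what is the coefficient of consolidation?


Using cv = T * H_dr^2 / t
H_dr^2 = 3.2^2 = 10.24
cv = 0.68 * 10.24 / 183
cv = 0.03805 m^2/day


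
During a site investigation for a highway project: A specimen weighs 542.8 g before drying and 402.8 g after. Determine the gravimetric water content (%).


Result: 34.76 %

Derivation:
Using w = (m_wet - m_dry) / m_dry * 100
m_wet - m_dry = 542.8 - 402.8 = 140.0 g
w = 140.0 / 402.8 * 100
w = 34.76 %


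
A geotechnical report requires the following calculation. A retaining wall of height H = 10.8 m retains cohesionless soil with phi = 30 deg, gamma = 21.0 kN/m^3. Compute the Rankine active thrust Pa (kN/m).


Compute active earth pressure coefficient:
Ka = tan^2(45 - phi/2) = tan^2(30.0) = 0.333333
Compute active force:
Pa = 0.5 * Ka * gamma * H^2
Pa = 0.5 * 0.333333 * 21.0 * 10.8^2
Pa = 408.24 kN/m


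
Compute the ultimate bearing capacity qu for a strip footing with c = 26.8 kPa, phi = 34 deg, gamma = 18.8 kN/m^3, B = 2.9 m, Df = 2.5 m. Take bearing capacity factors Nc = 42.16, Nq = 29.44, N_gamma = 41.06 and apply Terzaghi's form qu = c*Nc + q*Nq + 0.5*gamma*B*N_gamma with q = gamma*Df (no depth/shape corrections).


Compute qu = c*Nc + gamma*Df*Nq + 0.5*gamma*B*N_gamma
Term 1: 26.8 * 42.16 = 1129.888
Term 2: 18.8 * 2.5 * 29.44 = 1383.68
Term 3: 0.5 * 18.8 * 2.9 * 41.06 = 1119.2956
qu = 1129.888 + 1383.68 + 1119.2956
qu = 3632.86 kPa


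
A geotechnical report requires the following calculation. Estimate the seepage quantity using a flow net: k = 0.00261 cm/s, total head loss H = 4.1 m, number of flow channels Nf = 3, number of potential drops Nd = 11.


Result: 2.918e-05 m^3/s per m

Derivation:
Convert k to m/s for unit consistency with H:
k = 0.00261 cm/s = 0.00261 / 100 m/s = 2.61e-05 m/s
Using q = k * H * Nf / Nd
Nf / Nd = 3 / 11 = 0.2727
q = 2.61e-05 * 4.1 * 0.2727
q = 2.918e-05 m^3/s per m


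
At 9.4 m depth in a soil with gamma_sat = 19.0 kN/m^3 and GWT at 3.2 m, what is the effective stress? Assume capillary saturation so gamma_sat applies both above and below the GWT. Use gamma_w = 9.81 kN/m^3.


Total stress = gamma_sat * depth
sigma = 19.0 * 9.4 = 178.6 kPa
Pore water pressure u = gamma_w * (depth - d_wt)
u = 9.81 * (9.4 - 3.2) = 60.822 kPa
Effective stress = sigma - u
sigma' = 178.6 - 60.822 = 117.78 kPa


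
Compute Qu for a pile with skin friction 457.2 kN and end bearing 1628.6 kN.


Using Qu = Qf + Qb
Qu = 457.2 + 1628.6
Qu = 2085.8 kN


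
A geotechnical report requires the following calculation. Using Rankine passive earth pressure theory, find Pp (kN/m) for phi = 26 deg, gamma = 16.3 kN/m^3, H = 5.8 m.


Result: 702.16 kN/m

Derivation:
Compute passive earth pressure coefficient:
Kp = tan^2(45 + phi/2) = tan^2(58.0) = 2.561071
Compute passive force:
Pp = 0.5 * Kp * gamma * H^2
Pp = 0.5 * 2.561071 * 16.3 * 5.8^2
Pp = 702.16 kN/m


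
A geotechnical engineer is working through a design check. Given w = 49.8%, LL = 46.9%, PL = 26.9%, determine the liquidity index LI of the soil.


Result: 1.145

Derivation:
First compute the plasticity index:
PI = LL - PL = 46.9 - 26.9 = 20.0
Then compute the liquidity index:
LI = (w - PL) / PI
LI = (49.8 - 26.9) / 20.0
LI = 1.145


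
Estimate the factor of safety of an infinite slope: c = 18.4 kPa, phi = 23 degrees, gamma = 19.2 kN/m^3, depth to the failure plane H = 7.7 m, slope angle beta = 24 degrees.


Result: 1.288

Derivation:
Using Fs = c / (gamma*H*sin(beta)*cos(beta)) + tan(phi)/tan(beta)
Cohesion contribution = 18.4 / (19.2*7.7*sin(24)*cos(24))
Cohesion contribution = 0.334952
Friction contribution = tan(23)/tan(24) = 0.953386
Fs = 0.334952 + 0.953386
Fs = 1.288


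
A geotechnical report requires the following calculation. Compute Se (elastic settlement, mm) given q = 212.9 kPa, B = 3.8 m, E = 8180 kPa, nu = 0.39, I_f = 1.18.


Using Se = q * B * (1 - nu^2) * I_f / E
1 - nu^2 = 1 - 0.39^2 = 0.8479
Se = 212.9 * 3.8 * 0.8479 * 1.18 / 8180
Se = 0.098954 m
Convert to mm: Se = 0.098954 * 1000 = 98.954 mm


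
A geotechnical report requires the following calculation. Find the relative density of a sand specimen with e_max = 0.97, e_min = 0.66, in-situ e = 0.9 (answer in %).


Using Dr = (e_max - e) / (e_max - e_min) * 100
e_max - e = 0.97 - 0.9 = 0.07
e_max - e_min = 0.97 - 0.66 = 0.31
Dr = 0.07 / 0.31 * 100
Dr = 22.58 %


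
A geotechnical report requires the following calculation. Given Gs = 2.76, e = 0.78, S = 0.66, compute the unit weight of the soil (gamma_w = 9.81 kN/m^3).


Using gamma = gamma_w * (Gs + S*e) / (1 + e)
Numerator: Gs + S*e = 2.76 + 0.66*0.78 = 3.2748
Denominator: 1 + e = 1 + 0.78 = 1.78
gamma = 9.81 * 3.2748 / 1.78
gamma = 18.048 kN/m^3


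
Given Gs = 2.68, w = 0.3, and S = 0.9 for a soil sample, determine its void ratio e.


Result: 0.8933

Derivation:
Using the relation e = Gs * w / S
e = 2.68 * 0.3 / 0.9
e = 0.8933


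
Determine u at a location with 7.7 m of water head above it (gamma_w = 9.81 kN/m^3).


Using u = gamma_w * h_w
u = 9.81 * 7.7
u = 75.54 kPa


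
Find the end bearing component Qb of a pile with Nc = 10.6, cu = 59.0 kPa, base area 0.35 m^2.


Result: 218.89 kN

Derivation:
Using Qb = Nc * cu * Ab
Qb = 10.6 * 59.0 * 0.35
Qb = 218.89 kN


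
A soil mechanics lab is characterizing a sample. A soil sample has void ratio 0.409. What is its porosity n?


Result: 0.2903

Derivation:
Using the relation n = e / (1 + e)
n = 0.409 / (1 + 0.409)
n = 0.409 / 1.409
n = 0.2903


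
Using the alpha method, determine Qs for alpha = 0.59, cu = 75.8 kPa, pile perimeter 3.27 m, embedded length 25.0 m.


Using Qs = alpha * cu * perimeter * L
Qs = 0.59 * 75.8 * 3.27 * 25.0
Qs = 3656.02 kN


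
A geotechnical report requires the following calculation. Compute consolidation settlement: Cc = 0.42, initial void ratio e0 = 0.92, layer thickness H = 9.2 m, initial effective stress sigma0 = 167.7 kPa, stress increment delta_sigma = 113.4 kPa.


Result: 0.4515 m

Derivation:
Using Sc = Cc * H / (1 + e0) * log10((sigma0 + delta_sigma) / sigma0)
Stress ratio = (167.7 + 113.4) / 167.7 = 1.67621
log10(1.67621) = 0.224328
Cc * H / (1 + e0) = 0.42 * 9.2 / (1 + 0.92) = 2.0125
Sc = 2.0125 * 0.224328
Sc = 0.4515 m


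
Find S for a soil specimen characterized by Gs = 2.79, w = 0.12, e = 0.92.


Result: 0.3639

Derivation:
Using S = Gs * w / e
S = 2.79 * 0.12 / 0.92
S = 0.3639


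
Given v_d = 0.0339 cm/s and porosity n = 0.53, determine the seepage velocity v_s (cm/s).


Result: 0.06396 cm/s

Derivation:
Using v_s = v_d / n
v_s = 0.0339 / 0.53
v_s = 0.06396 cm/s


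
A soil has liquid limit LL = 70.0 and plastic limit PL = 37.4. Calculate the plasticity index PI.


Using PI = LL - PL
PI = 70.0 - 37.4
PI = 32.6


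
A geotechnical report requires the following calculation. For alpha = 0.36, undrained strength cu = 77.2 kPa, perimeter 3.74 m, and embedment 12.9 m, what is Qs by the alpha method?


Using Qs = alpha * cu * perimeter * L
Qs = 0.36 * 77.2 * 3.74 * 12.9
Qs = 1340.85 kN


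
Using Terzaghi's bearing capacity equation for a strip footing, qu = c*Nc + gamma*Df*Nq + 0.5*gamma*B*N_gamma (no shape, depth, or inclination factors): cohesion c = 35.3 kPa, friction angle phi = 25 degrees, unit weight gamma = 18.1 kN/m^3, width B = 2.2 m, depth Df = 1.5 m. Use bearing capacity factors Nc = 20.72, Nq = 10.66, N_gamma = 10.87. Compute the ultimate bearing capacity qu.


Compute qu = c*Nc + gamma*Df*Nq + 0.5*gamma*B*N_gamma
Term 1: 35.3 * 20.72 = 731.416
Term 2: 18.1 * 1.5 * 10.66 = 289.419
Term 3: 0.5 * 18.1 * 2.2 * 10.87 = 216.4217
qu = 731.416 + 289.419 + 216.4217
qu = 1237.26 kPa


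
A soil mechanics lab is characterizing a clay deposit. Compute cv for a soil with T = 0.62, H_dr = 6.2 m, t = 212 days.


Using cv = T * H_dr^2 / t
H_dr^2 = 6.2^2 = 38.44
cv = 0.62 * 38.44 / 212
cv = 0.11242 m^2/day


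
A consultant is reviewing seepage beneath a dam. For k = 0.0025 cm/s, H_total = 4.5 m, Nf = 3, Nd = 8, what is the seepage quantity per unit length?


Convert k to m/s for unit consistency with H:
k = 0.0025 cm/s = 0.0025 / 100 m/s = 2.5e-05 m/s
Using q = k * H * Nf / Nd
Nf / Nd = 3 / 8 = 0.375
q = 2.5e-05 * 4.5 * 0.375
q = 4.219e-05 m^3/s per m


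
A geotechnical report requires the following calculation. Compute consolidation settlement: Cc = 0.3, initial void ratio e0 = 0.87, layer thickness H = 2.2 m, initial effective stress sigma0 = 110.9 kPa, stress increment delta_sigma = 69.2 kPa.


Result: 0.0743 m

Derivation:
Using Sc = Cc * H / (1 + e0) * log10((sigma0 + delta_sigma) / sigma0)
Stress ratio = (110.9 + 69.2) / 110.9 = 1.62399
log10(1.62399) = 0.210582
Cc * H / (1 + e0) = 0.3 * 2.2 / (1 + 0.87) = 0.352941
Sc = 0.352941 * 0.210582
Sc = 0.0743 m


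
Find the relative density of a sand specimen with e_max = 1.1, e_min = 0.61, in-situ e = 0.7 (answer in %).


Result: 81.63 %

Derivation:
Using Dr = (e_max - e) / (e_max - e_min) * 100
e_max - e = 1.1 - 0.7 = 0.4
e_max - e_min = 1.1 - 0.61 = 0.49
Dr = 0.4 / 0.49 * 100
Dr = 81.63 %


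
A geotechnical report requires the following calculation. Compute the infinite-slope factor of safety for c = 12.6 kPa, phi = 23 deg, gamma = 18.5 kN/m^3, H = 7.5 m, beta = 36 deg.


Using Fs = c / (gamma*H*sin(beta)*cos(beta)) + tan(phi)/tan(beta)
Cohesion contribution = 12.6 / (18.5*7.5*sin(36)*cos(36))
Cohesion contribution = 0.190968
Friction contribution = tan(23)/tan(36) = 0.584239
Fs = 0.190968 + 0.584239
Fs = 0.775


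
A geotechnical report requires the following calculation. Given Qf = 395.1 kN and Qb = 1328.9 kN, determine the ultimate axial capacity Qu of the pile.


Using Qu = Qf + Qb
Qu = 395.1 + 1328.9
Qu = 1724.0 kN


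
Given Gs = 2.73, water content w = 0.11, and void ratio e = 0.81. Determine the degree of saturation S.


Result: 0.3707

Derivation:
Using S = Gs * w / e
S = 2.73 * 0.11 / 0.81
S = 0.3707


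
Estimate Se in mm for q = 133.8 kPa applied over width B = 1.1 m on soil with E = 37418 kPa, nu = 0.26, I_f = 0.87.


Using Se = q * B * (1 - nu^2) * I_f / E
1 - nu^2 = 1 - 0.26^2 = 0.9324
Se = 133.8 * 1.1 * 0.9324 * 0.87 / 37418
Se = 0.003191 m
Convert to mm: Se = 0.003191 * 1000 = 3.191 mm


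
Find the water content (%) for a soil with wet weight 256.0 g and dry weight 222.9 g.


Result: 14.85 %

Derivation:
Using w = (m_wet - m_dry) / m_dry * 100
m_wet - m_dry = 256.0 - 222.9 = 33.1 g
w = 33.1 / 222.9 * 100
w = 14.85 %


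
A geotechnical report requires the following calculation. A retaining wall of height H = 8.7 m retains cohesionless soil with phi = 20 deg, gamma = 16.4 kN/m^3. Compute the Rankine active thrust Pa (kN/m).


Compute active earth pressure coefficient:
Ka = tan^2(45 - phi/2) = tan^2(35.0) = 0.490291
Compute active force:
Pa = 0.5 * Ka * gamma * H^2
Pa = 0.5 * 0.490291 * 16.4 * 8.7^2
Pa = 304.3 kN/m


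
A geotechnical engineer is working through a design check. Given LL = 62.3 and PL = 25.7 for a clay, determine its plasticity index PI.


Using PI = LL - PL
PI = 62.3 - 25.7
PI = 36.6


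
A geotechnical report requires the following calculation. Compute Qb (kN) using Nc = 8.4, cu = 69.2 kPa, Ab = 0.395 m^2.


Using Qb = Nc * cu * Ab
Qb = 8.4 * 69.2 * 0.395
Qb = 229.61 kN


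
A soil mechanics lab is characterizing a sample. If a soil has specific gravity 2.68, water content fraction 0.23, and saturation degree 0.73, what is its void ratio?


Using the relation e = Gs * w / S
e = 2.68 * 0.23 / 0.73
e = 0.8444


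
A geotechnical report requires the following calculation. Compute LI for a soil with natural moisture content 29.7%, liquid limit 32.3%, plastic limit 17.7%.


First compute the plasticity index:
PI = LL - PL = 32.3 - 17.7 = 14.6
Then compute the liquidity index:
LI = (w - PL) / PI
LI = (29.7 - 17.7) / 14.6
LI = 0.822


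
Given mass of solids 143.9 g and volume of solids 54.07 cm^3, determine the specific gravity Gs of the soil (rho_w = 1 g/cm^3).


Using Gs = m_s / (V_s * rho_w)
Since rho_w = 1 g/cm^3:
Gs = 143.9 / 54.07
Gs = 2.661


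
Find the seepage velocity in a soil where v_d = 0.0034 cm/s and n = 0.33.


Result: 0.0103 cm/s

Derivation:
Using v_s = v_d / n
v_s = 0.0034 / 0.33
v_s = 0.0103 cm/s


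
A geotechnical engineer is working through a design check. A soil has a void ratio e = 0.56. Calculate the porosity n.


Using the relation n = e / (1 + e)
n = 0.56 / (1 + 0.56)
n = 0.56 / 1.56
n = 0.359


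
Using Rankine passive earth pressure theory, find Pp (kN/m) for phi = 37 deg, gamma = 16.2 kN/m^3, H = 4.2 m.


Compute passive earth pressure coefficient:
Kp = tan^2(45 + phi/2) = tan^2(63.5) = 4.022791
Compute passive force:
Pp = 0.5 * Kp * gamma * H^2
Pp = 0.5 * 4.022791 * 16.2 * 4.2^2
Pp = 574.79 kN/m


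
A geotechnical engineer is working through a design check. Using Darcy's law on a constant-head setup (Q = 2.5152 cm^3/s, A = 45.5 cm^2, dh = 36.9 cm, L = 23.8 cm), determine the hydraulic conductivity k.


Compute hydraulic gradient:
i = dh / L = 36.9 / 23.8 = 1.55042
Then apply Darcy's law:
k = Q / (A * i)
k = 2.5152 / (45.5 * 1.55042)
k = 2.5152 / 70.5441
k = 0.035654 cm/s


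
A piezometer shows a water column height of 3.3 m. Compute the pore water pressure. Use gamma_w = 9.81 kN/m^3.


Using u = gamma_w * h_w
u = 9.81 * 3.3
u = 32.37 kPa


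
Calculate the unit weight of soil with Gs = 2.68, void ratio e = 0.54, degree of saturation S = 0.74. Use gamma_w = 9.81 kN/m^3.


Result: 19.617 kN/m^3

Derivation:
Using gamma = gamma_w * (Gs + S*e) / (1 + e)
Numerator: Gs + S*e = 2.68 + 0.74*0.54 = 3.0796
Denominator: 1 + e = 1 + 0.54 = 1.54
gamma = 9.81 * 3.0796 / 1.54
gamma = 19.617 kN/m^3


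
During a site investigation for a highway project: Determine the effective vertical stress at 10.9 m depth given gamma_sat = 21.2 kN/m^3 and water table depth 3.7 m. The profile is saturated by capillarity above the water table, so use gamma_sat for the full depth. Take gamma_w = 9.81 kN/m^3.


Total stress = gamma_sat * depth
sigma = 21.2 * 10.9 = 231.08 kPa
Pore water pressure u = gamma_w * (depth - d_wt)
u = 9.81 * (10.9 - 3.7) = 70.632 kPa
Effective stress = sigma - u
sigma' = 231.08 - 70.632 = 160.45 kPa


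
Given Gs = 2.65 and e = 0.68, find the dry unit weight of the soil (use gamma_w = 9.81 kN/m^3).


Result: 15.474 kN/m^3

Derivation:
Using gamma_d = Gs * gamma_w / (1 + e)
gamma_d = 2.65 * 9.81 / (1 + 0.68)
gamma_d = 2.65 * 9.81 / 1.68
gamma_d = 15.474 kN/m^3


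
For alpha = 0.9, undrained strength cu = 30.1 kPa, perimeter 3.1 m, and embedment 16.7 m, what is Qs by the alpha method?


Using Qs = alpha * cu * perimeter * L
Qs = 0.9 * 30.1 * 3.1 * 16.7
Qs = 1402.45 kN


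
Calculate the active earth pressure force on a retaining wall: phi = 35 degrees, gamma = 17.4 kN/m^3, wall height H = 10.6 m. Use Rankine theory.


Result: 264.9 kN/m

Derivation:
Compute active earth pressure coefficient:
Ka = tan^2(45 - phi/2) = tan^2(27.5) = 0.27099
Compute active force:
Pa = 0.5 * Ka * gamma * H^2
Pa = 0.5 * 0.27099 * 17.4 * 10.6^2
Pa = 264.9 kN/m


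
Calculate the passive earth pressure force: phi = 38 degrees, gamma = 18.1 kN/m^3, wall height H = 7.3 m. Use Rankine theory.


Result: 2027.36 kN/m

Derivation:
Compute passive earth pressure coefficient:
Kp = tan^2(45 + phi/2) = tan^2(64.0) = 4.203746
Compute passive force:
Pp = 0.5 * Kp * gamma * H^2
Pp = 0.5 * 4.203746 * 18.1 * 7.3^2
Pp = 2027.36 kN/m


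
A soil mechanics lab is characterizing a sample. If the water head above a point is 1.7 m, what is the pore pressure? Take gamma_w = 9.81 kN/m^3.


Using u = gamma_w * h_w
u = 9.81 * 1.7
u = 16.68 kPa


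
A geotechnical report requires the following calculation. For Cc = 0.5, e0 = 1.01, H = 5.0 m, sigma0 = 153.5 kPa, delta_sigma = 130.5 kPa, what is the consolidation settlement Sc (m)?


Using Sc = Cc * H / (1 + e0) * log10((sigma0 + delta_sigma) / sigma0)
Stress ratio = (153.5 + 130.5) / 153.5 = 1.85016
log10(1.85016) = 0.26721
Cc * H / (1 + e0) = 0.5 * 5.0 / (1 + 1.01) = 1.24378
Sc = 1.24378 * 0.26721
Sc = 0.3324 m


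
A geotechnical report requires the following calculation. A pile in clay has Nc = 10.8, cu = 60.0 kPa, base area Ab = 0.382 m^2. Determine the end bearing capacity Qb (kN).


Using Qb = Nc * cu * Ab
Qb = 10.8 * 60.0 * 0.382
Qb = 247.54 kN
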